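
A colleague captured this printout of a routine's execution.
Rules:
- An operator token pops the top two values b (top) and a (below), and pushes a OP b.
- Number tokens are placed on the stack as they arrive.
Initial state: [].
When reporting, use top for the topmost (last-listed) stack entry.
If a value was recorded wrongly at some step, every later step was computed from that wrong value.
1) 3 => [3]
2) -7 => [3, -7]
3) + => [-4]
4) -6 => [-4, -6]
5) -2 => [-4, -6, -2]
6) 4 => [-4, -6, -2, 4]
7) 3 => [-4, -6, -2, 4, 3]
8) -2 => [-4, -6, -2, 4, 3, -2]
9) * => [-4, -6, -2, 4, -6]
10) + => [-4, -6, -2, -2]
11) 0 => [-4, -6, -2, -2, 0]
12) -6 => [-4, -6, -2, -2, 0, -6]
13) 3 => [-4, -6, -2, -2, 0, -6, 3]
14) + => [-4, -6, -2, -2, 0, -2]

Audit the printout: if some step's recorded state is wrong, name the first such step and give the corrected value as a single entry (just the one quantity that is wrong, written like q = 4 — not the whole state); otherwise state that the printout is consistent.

Recomputing the run from the initial state:
step 1: [3]
step 2: [3, -7]
step 3: [-4]
step 4: [-4, -6]
step 5: [-4, -6, -2]
step 6: [-4, -6, -2, 4]
step 7: [-4, -6, -2, 4, 3]
step 8: [-4, -6, -2, 4, 3, -2]
step 9: [-4, -6, -2, 4, -6]
step 10: [-4, -6, -2, -2]
step 11: [-4, -6, -2, -2, 0]
step 12: [-4, -6, -2, -2, 0, -6]
step 13: [-4, -6, -2, -2, 0, -6, 3]
step 14: [-4, -6, -2, -2, 0, -3]
The first disagreement with the printout is at step 14, where the value should be top = -3.

step 14, top = -3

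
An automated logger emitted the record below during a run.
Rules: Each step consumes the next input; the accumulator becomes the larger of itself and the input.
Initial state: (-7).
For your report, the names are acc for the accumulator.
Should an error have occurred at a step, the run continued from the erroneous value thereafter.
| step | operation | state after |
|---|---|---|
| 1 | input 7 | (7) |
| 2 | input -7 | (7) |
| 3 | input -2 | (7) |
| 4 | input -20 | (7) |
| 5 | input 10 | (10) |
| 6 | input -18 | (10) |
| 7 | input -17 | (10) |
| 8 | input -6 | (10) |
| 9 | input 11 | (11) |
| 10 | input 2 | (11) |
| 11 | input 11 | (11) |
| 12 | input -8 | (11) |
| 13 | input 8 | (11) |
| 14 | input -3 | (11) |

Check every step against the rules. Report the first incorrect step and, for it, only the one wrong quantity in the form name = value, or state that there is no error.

no error

step 1: acc = max(-7, 7) = 7 -> consistent with the record
step 2: acc = max(7, -7) = 7 -> verified
step 3: acc = max(7, -2) = 7 -> agrees with the record
step 4: acc = max(7, -20) = 7 -> matches
step 5: acc = max(7, 10) = 10 -> no discrepancy
step 6: acc = max(10, -18) = 10 -> agrees with the record
step 7: acc = max(10, -17) = 10 -> checks out
step 8: acc = max(10, -6) = 10 -> no discrepancy
step 9: acc = max(10, 11) = 11 -> consistent with the record
step 10: acc = max(11, 2) = 11 -> checks out
step 11: acc = max(11, 11) = 11 -> matches
step 12: acc = max(11, -8) = 11 -> matches
step 13: acc = max(11, 8) = 11 -> verified
step 14: acc = max(11, -3) = 11 -> no discrepancy
All steps check out; nothing to correct.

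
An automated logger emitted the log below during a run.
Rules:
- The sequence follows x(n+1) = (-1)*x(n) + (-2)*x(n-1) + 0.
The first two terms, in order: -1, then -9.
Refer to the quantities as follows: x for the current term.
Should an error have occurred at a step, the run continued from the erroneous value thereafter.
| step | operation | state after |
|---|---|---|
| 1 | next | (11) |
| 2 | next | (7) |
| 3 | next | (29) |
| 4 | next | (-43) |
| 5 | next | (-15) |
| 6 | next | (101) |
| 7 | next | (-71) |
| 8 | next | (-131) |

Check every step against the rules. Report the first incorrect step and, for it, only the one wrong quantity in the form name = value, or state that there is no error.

Step 1: x = -1*(-9) + (-2)*(-1) + (0) = 11 — matches.
Step 2: x = -1*(11) + (-2)*(-9) + (0) = 7 — consistent with the log.
Step 3: x = -1*(7) + (-2)*(11) + (0) = -29 — the recorded entry deviates here.
First incorrect step: 3; the correct value is x = -29.

step 3, x = -29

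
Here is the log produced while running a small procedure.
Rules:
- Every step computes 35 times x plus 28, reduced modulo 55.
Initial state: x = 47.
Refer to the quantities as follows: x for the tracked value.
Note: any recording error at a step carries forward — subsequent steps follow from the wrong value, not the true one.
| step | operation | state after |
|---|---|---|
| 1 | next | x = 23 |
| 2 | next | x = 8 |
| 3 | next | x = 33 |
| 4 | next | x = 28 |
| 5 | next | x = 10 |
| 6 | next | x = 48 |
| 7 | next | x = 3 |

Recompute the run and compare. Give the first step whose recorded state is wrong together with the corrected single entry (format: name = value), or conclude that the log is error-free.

step 5, x = 18

Step 1: x = (35*47 + 28) mod 55 = 23 — verified.
Step 2: x = (35*23 + 28) mod 55 = 8 — confirmed correct.
Step 3: x = (35*8 + 28) mod 55 = 33 — same as recorded.
Step 4: x = (35*33 + 28) mod 55 = 28 — confirmed correct.
Step 5: x = (35*28 + 28) mod 55 = 18 — first mismatch against the log.
So the first discrepancy is step 5, where the right value is x = 18.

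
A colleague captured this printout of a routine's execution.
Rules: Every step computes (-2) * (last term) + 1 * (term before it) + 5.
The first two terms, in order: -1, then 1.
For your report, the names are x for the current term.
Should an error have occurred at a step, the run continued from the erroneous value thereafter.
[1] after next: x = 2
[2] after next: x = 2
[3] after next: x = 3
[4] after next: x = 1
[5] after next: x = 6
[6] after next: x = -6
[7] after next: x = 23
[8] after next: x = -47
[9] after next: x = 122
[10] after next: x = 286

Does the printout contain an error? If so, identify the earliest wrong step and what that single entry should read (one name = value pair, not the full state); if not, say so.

step 10, x = -286

Recomputing the run from the initial state:
step 1: x = 2
step 2: x = 2
step 3: x = 3
step 4: x = 1
step 5: x = 6
step 6: x = -6
step 7: x = 23
step 8: x = -47
step 9: x = 122
step 10: x = -286
The first disagreement with the printout is at step 10, where the value should be x = -286.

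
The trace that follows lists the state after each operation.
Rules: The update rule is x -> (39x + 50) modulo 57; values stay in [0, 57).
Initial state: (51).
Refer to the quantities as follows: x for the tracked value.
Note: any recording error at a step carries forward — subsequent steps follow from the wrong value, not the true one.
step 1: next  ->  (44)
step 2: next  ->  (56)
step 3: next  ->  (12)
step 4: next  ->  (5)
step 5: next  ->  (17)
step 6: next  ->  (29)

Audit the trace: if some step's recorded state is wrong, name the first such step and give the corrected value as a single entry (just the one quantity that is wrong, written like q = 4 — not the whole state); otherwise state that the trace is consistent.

Recomputing the run from the initial state:
step 1: x = 44
step 2: x = 56
step 3: x = 11
step 4: x = 23
step 5: x = 35
step 6: x = 47
The first disagreement with the trace is at step 3, where the value should be x = 11.

step 3, x = 11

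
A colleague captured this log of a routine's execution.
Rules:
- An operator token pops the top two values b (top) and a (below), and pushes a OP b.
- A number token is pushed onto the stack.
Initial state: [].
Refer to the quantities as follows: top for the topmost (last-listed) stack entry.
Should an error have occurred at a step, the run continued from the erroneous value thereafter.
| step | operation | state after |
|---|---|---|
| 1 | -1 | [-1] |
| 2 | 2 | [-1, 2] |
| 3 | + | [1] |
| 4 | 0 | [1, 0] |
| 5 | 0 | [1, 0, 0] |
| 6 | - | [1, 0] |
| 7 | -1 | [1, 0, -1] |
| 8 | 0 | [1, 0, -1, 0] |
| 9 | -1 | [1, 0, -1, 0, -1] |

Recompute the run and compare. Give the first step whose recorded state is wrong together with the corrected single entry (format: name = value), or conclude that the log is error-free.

Recomputing the run from the initial state:
step 1: [-1]
step 2: [-1, 2]
step 3: [1]
step 4: [1, 0]
step 5: [1, 0, 0]
step 6: [1, 0]
step 7: [1, 0, -1]
step 8: [1, 0, -1, 0]
step 9: [1, 0, -1, 0, -1]
This matches the log at every step.

no error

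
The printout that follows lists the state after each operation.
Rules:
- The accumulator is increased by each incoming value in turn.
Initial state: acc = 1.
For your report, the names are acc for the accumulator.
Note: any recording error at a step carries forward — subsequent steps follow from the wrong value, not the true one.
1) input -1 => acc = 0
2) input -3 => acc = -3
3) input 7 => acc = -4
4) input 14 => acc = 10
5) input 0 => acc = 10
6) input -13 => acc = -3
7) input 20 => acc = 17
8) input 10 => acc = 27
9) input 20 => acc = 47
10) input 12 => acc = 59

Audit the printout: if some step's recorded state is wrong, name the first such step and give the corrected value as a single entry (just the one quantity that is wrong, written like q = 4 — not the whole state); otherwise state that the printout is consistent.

step 3, acc = 4

Recomputing the run from the initial state:
step 1: acc = 0
step 2: acc = -3
step 3: acc = 4
step 4: acc = 18
step 5: acc = 18
step 6: acc = 5
step 7: acc = 25
step 8: acc = 35
step 9: acc = 55
step 10: acc = 67
The first disagreement with the printout is at step 3, where the value should be acc = 4.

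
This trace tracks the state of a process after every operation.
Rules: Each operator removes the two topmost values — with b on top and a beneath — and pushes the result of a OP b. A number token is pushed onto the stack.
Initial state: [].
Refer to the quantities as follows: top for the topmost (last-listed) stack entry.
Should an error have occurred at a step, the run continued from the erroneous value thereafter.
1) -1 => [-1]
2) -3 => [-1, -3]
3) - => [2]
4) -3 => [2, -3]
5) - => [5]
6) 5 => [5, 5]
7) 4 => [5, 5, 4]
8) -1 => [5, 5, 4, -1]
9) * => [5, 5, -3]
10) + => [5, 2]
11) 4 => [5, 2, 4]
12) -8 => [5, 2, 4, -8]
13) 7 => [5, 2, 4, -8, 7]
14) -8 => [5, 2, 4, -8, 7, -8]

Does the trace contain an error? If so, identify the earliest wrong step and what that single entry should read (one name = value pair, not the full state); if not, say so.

step 9, top = -4

Recomputing the run from the initial state:
step 1: [-1]
step 2: [-1, -3]
step 3: [2]
step 4: [2, -3]
step 5: [5]
step 6: [5, 5]
step 7: [5, 5, 4]
step 8: [5, 5, 4, -1]
step 9: [5, 5, -4]
step 10: [5, 1]
step 11: [5, 1, 4]
step 12: [5, 1, 4, -8]
step 13: [5, 1, 4, -8, 7]
step 14: [5, 1, 4, -8, 7, -8]
The first disagreement with the trace is at step 9, where the value should be top = -4.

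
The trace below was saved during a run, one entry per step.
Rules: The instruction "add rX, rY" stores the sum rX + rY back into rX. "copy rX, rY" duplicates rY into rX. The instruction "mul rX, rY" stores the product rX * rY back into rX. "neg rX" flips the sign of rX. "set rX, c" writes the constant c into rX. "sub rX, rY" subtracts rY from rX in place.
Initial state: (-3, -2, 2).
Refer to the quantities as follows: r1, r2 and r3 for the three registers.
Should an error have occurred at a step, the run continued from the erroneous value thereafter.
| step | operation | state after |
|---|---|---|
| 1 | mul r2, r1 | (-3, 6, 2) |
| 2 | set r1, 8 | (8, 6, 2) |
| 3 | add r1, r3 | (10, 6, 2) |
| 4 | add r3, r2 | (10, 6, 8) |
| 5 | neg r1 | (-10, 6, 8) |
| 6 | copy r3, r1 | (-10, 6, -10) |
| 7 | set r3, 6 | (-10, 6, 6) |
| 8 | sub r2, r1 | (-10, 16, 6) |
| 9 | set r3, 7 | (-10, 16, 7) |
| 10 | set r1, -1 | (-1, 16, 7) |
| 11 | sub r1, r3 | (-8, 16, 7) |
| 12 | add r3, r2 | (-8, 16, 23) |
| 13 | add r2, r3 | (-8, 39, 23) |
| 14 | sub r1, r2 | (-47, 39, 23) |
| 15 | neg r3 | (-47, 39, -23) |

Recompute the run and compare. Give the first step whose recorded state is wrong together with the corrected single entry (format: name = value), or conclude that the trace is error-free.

step 1: r2 = -2 * -3 = 6 -> exactly as logged
step 2: r1 = 8 -> confirmed correct
step 3: r1 = 8 + 2 = 10 -> same as recorded
step 4: r3 = 2 + 6 = 8 -> checks out
step 5: r1 = -(10) = -10 -> matches
step 6: r3 = -10 -> consistent with the trace
step 7: r3 = 6 -> verified
step 8: r2 = 6 - -10 = 16 -> consistent with the trace
step 9: r3 = 7 -> consistent with the trace
step 10: r1 = -1 -> verified
step 11: r1 = -1 - 7 = -8 -> verified
step 12: r3 = 7 + 16 = 23 -> agrees with the trace
step 13: r2 = 16 + 23 = 39 -> exactly as logged
step 14: r1 = -8 - 39 = -47 -> checks out
step 15: r3 = -(23) = -23 -> in agreement
Each recorded entry agrees with the recomputation.

no error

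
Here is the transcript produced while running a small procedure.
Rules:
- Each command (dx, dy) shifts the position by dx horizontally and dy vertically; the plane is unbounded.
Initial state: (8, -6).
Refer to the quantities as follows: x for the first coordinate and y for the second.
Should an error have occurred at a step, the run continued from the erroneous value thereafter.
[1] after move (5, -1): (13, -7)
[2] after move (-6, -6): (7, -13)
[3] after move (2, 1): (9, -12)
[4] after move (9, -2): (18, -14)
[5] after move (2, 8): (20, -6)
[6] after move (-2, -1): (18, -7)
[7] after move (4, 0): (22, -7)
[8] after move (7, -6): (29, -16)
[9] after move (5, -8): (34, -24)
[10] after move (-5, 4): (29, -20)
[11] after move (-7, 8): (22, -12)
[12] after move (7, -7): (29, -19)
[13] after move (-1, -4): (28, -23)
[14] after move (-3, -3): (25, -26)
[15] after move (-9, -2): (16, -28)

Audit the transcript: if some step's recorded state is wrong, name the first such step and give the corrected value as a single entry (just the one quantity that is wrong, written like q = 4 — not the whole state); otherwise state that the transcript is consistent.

1. x = 8 + (5) = 13, y = -6 + (-1) = -7 (consistent with the transcript)
2. x = 13 + (-6) = 7, y = -7 + (-6) = -13 (agrees with the transcript)
3. x = 7 + (2) = 9, y = -13 + (1) = -12 (exactly as logged)
4. x = 9 + (9) = 18, y = -12 + (-2) = -14 (checks out)
5. x = 18 + (2) = 20, y = -14 + (8) = -6 (exactly as logged)
6. x = 20 + (-2) = 18, y = -6 + (-1) = -7 (same as recorded)
7. x = 18 + (4) = 22, y = -7 + (0) = -7 (exactly as logged)
8. x = 22 + (7) = 29, y = -7 + (-6) = -13 (the entry is off here)
That makes step 8 the first incorrect line — y = -13 is what it should show.

step 8, y = -13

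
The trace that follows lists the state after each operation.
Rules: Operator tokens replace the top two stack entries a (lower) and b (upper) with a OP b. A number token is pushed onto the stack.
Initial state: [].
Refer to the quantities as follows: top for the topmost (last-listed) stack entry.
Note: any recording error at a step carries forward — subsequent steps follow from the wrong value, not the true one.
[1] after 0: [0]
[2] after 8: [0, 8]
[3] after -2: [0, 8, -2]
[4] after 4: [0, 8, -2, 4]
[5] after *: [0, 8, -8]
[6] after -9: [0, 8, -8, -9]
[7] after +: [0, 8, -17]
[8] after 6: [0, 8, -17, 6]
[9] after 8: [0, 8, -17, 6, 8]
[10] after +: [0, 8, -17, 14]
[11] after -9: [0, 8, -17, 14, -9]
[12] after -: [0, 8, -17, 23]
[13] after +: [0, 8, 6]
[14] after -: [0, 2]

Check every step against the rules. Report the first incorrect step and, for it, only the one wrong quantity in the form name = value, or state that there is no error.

Recomputing the run from the initial state:
step 1: [0]
step 2: [0, 8]
step 3: [0, 8, -2]
step 4: [0, 8, -2, 4]
step 5: [0, 8, -8]
step 6: [0, 8, -8, -9]
step 7: [0, 8, -17]
step 8: [0, 8, -17, 6]
step 9: [0, 8, -17, 6, 8]
step 10: [0, 8, -17, 14]
step 11: [0, 8, -17, 14, -9]
step 12: [0, 8, -17, 23]
step 13: [0, 8, 6]
step 14: [0, 2]
This matches the trace at every step.

no error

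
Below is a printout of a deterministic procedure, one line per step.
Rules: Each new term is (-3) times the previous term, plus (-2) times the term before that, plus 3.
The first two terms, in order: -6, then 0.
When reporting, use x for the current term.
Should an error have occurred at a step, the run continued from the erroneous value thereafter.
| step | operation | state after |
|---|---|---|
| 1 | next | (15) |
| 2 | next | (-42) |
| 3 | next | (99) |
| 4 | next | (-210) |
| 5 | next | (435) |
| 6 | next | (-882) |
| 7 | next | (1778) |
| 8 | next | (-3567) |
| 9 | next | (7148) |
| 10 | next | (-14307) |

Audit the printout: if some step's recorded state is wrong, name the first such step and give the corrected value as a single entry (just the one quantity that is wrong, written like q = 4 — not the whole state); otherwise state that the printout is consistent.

Step 1: x = -3*(0) + (-2)*(-6) + (3) = 15 — checks out.
Step 2: x = -3*(15) + (-2)*(0) + (3) = -42 — same as recorded.
Step 3: x = -3*(-42) + (-2)*(15) + (3) = 99 — same as recorded.
Step 4: x = -3*(99) + (-2)*(-42) + (3) = -210 — matches.
Step 5: x = -3*(-210) + (-2)*(99) + (3) = 435 — in agreement.
Step 6: x = -3*(435) + (-2)*(-210) + (3) = -882 — checks out.
Step 7: x = -3*(-882) + (-2)*(435) + (3) = 1779 — a discrepancy with the printout.
So the first discrepancy is step 7, where the right value is x = 1779.

step 7, x = 1779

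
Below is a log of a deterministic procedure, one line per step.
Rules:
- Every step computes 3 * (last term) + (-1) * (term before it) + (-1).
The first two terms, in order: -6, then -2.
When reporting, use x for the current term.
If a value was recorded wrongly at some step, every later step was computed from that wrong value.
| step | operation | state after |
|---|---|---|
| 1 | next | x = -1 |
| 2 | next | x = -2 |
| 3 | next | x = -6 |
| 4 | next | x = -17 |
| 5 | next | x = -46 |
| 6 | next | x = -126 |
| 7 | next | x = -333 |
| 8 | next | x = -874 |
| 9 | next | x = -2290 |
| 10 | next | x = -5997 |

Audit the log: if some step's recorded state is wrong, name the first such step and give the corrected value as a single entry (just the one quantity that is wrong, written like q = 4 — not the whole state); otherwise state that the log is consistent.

step 6, x = -122

step 1: x = 3*(-2) + (-1)*(-6) + (-1) = -1 -> in agreement
step 2: x = 3*(-1) + (-1)*(-2) + (-1) = -2 -> in agreement
step 3: x = 3*(-2) + (-1)*(-1) + (-1) = -6 -> no discrepancy
step 4: x = 3*(-6) + (-1)*(-2) + (-1) = -17 -> matches
step 5: x = 3*(-17) + (-1)*(-6) + (-1) = -46 -> checks out
step 6: x = 3*(-46) + (-1)*(-17) + (-1) = -122 -> a discrepancy with the log
First deviation found at step 6; the corrected entry is x = -122.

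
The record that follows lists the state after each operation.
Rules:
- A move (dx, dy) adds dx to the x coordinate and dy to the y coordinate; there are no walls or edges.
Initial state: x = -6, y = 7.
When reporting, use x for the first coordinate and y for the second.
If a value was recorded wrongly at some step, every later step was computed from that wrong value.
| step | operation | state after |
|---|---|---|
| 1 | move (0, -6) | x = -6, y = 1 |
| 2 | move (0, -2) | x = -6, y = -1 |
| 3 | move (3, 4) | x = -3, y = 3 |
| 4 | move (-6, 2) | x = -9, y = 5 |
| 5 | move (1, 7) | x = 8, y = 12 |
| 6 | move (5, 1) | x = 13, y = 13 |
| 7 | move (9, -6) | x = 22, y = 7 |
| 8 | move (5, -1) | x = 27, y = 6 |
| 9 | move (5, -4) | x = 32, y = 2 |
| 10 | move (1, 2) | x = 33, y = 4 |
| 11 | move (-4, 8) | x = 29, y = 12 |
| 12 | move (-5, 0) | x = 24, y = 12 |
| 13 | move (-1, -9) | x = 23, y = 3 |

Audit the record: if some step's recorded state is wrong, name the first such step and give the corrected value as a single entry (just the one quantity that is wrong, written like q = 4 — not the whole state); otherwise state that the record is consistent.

step 5, x = -8

step 1: x = -6 + (0) = -6, y = 7 + (-6) = 1 -> same as recorded
step 2: x = -6 + (0) = -6, y = 1 + (-2) = -1 -> agrees with the record
step 3: x = -6 + (3) = -3, y = -1 + (4) = 3 -> agrees with the record
step 4: x = -3 + (-6) = -9, y = 3 + (2) = 5 -> matches
step 5: x = -9 + (1) = -8, y = 5 + (7) = 12 -> this is not what the record shows
So the first discrepancy is step 5, where the right value is x = -8.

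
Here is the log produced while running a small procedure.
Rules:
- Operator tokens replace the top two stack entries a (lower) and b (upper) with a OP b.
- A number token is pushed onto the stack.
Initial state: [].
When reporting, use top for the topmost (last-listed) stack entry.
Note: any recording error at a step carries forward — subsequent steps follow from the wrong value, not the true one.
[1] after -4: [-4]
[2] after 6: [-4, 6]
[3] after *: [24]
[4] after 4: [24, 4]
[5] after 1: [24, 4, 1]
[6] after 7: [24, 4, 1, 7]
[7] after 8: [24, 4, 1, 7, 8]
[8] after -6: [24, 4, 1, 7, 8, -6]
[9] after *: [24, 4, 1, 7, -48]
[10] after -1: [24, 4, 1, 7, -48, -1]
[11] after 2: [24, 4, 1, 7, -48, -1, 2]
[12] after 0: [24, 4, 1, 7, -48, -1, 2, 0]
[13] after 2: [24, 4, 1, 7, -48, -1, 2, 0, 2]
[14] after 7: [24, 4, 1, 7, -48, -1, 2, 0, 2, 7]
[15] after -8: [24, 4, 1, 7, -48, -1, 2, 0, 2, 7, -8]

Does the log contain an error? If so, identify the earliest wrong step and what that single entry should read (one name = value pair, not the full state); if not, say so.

step 1: push -4: top = -4 -> same as recorded
step 2: push 6: top = 6 -> no discrepancy
step 3: -4 * 6 = -24 -> the log disagrees here
Conclusion: step 3 carries the first error; the entry should be top = -24.

step 3, top = -24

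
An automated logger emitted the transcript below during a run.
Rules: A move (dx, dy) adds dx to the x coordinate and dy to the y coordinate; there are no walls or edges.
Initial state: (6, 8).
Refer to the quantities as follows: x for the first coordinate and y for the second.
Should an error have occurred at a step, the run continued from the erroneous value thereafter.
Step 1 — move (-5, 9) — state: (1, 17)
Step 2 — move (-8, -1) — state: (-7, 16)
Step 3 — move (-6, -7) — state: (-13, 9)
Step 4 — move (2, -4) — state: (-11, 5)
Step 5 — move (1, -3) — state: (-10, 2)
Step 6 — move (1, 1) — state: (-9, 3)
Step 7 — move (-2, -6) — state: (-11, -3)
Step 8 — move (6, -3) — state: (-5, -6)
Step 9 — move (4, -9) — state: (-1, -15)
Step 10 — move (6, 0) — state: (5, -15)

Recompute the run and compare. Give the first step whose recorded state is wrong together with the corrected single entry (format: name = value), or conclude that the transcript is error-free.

Recomputing the run from the initial state:
step 1: x = 1, y = 17
step 2: x = -7, y = 16
step 3: x = -13, y = 9
step 4: x = -11, y = 5
step 5: x = -10, y = 2
step 6: x = -9, y = 3
step 7: x = -11, y = -3
step 8: x = -5, y = -6
step 9: x = -1, y = -15
step 10: x = 5, y = -15
This matches the transcript at every step.

no error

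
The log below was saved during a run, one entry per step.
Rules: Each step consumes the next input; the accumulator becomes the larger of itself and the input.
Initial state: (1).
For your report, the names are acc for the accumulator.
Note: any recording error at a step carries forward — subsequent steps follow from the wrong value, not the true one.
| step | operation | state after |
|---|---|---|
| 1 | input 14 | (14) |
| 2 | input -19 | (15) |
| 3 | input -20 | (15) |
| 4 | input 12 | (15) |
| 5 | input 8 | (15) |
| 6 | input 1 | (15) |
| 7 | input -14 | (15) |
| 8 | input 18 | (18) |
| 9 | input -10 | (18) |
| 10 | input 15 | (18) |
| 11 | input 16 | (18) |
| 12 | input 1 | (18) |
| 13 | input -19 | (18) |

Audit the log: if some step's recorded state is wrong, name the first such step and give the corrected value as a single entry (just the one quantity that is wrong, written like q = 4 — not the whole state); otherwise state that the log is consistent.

step 2, acc = 14

Step 1: acc = max(1, 14) = 14 — checks out.
Step 2: acc = max(14, -19) = 14 — this is not what the log shows.
Step 2 is the first one off; corrected, acc = 14.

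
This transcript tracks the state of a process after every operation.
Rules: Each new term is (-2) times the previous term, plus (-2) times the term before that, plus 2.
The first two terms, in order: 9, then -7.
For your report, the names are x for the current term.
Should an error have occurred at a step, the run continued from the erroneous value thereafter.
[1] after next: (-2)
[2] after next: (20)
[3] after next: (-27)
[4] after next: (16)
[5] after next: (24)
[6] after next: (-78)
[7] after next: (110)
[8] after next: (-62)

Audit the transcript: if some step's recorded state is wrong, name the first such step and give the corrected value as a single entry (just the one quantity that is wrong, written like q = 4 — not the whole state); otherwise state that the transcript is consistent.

step 3, x = -34

step 1: x = -2*(-7) + (-2)*(9) + (2) = -2 -> matches
step 2: x = -2*(-2) + (-2)*(-7) + (2) = 20 -> verified
step 3: x = -2*(20) + (-2)*(-2) + (2) = -34 -> the transcript disagrees here
First incorrect step: 3; the correct value is x = -34.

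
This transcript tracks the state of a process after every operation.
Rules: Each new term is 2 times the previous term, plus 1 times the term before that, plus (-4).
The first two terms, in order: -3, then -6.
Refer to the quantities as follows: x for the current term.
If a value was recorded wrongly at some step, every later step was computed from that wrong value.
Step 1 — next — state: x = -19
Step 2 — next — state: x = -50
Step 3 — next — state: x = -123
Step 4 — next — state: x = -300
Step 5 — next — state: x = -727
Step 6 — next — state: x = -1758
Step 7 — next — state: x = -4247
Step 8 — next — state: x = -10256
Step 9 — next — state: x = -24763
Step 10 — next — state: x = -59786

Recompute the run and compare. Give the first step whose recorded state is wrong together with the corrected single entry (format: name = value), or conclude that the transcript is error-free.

Step 1: x = 2*(-6) + (1)*(-3) + (-4) = -19 — exactly as logged.
Step 2: x = 2*(-19) + (1)*(-6) + (-4) = -48 — this is not what the transcript shows.
Conclusion: step 2 carries the first error; the entry should be x = -48.

step 2, x = -48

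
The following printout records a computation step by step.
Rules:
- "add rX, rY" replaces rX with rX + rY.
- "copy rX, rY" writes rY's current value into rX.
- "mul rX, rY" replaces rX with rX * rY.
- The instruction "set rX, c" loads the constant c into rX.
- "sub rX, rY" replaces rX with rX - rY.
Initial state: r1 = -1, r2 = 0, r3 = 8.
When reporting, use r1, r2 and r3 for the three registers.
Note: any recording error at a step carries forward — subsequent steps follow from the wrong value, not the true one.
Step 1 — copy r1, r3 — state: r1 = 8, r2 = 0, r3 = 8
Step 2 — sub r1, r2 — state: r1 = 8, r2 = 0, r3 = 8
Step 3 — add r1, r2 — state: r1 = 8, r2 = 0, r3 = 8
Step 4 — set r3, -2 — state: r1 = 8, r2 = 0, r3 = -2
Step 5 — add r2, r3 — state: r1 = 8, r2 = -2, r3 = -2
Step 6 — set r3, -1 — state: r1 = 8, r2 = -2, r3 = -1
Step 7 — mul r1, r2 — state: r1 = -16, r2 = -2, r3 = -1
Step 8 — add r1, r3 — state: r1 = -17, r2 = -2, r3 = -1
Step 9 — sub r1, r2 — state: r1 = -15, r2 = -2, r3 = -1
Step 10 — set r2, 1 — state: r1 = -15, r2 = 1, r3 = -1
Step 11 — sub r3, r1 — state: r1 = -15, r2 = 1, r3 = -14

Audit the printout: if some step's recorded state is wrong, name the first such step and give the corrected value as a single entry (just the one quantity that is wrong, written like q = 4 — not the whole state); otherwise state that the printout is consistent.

Step 1: r1 = 8 — consistent with the printout.
Step 2: r1 = 8 - 0 = 8 — checks out.
Step 3: r1 = 8 + 0 = 8 — verified.
Step 4: r3 = -2 — verified.
Step 5: r2 = 0 + -2 = -2 — agrees with the printout.
Step 6: r3 = -1 — checks out.
Step 7: r1 = 8 * -2 = -16 — no discrepancy.
Step 8: r1 = -16 + -1 = -17 — checks out.
Step 9: r1 = -17 - -2 = -15 — confirmed correct.
Step 10: r2 = 1 — agrees with the printout.
Step 11: r3 = -1 - -15 = 14 — the entry is off here.
Conclusion: step 11 carries the first error; the entry should be r3 = 14.

step 11, r3 = 14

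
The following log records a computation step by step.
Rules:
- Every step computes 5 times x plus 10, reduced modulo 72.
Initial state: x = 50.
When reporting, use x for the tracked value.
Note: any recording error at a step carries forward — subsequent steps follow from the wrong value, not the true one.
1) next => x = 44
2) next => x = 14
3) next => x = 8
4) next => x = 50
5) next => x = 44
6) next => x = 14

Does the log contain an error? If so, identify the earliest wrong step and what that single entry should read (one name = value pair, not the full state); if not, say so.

no error

1. x = (5*50 + 10) mod 72 = 44 (no discrepancy)
2. x = (5*44 + 10) mod 72 = 14 (checks out)
3. x = (5*14 + 10) mod 72 = 8 (matches)
4. x = (5*8 + 10) mod 72 = 50 (consistent with the log)
5. x = (5*50 + 10) mod 72 = 44 (matches)
6. x = (5*44 + 10) mod 72 = 14 (no discrepancy)
All steps check out; nothing to correct.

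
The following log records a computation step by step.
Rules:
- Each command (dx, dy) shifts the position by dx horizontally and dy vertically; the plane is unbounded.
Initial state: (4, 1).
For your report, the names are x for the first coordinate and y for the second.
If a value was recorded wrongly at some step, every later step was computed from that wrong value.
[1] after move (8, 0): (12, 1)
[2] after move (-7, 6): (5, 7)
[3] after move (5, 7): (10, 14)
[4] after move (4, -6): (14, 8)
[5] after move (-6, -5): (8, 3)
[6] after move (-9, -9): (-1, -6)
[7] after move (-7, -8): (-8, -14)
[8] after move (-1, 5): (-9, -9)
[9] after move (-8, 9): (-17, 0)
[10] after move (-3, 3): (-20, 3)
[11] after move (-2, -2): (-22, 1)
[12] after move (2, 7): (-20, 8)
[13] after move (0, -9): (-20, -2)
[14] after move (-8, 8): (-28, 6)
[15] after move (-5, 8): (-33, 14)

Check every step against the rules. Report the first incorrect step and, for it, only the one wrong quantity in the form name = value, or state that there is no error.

Recomputing the run from the initial state:
step 1: x = 12, y = 1
step 2: x = 5, y = 7
step 3: x = 10, y = 14
step 4: x = 14, y = 8
step 5: x = 8, y = 3
step 6: x = -1, y = -6
step 7: x = -8, y = -14
step 8: x = -9, y = -9
step 9: x = -17, y = 0
step 10: x = -20, y = 3
step 11: x = -22, y = 1
step 12: x = -20, y = 8
step 13: x = -20, y = -1
step 14: x = -28, y = 7
step 15: x = -33, y = 15
The first disagreement with the log is at step 13, where the value should be y = -1.

step 13, y = -1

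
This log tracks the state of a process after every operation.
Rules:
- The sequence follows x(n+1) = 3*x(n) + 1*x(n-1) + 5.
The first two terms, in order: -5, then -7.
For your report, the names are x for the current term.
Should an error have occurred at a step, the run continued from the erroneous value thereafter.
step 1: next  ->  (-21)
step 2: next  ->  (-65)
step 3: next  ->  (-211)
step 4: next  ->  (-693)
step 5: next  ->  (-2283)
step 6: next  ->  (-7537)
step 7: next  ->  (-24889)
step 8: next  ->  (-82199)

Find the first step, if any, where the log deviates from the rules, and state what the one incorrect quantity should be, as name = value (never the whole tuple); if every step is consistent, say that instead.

step 5, x = -2285

1. x = 3*(-7) + (1)*(-5) + (5) = -21 (exactly as logged)
2. x = 3*(-21) + (1)*(-7) + (5) = -65 (same as recorded)
3. x = 3*(-65) + (1)*(-21) + (5) = -211 (in agreement)
4. x = 3*(-211) + (1)*(-65) + (5) = -693 (exactly as logged)
5. x = 3*(-693) + (1)*(-211) + (5) = -2285 (the log has a different value)
So the first discrepancy is step 5, where the right value is x = -2285.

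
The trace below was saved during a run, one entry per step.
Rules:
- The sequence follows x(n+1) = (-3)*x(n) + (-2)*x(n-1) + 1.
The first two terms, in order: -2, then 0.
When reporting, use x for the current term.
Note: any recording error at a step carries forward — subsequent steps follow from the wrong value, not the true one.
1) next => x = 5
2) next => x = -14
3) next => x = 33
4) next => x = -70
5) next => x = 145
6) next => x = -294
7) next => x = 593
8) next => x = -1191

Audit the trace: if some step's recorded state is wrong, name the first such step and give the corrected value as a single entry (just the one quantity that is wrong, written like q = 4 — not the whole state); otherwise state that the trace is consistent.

1. x = -3*(0) + (-2)*(-2) + (1) = 5 (checks out)
2. x = -3*(5) + (-2)*(0) + (1) = -14 (verified)
3. x = -3*(-14) + (-2)*(5) + (1) = 33 (exactly as logged)
4. x = -3*(33) + (-2)*(-14) + (1) = -70 (in agreement)
5. x = -3*(-70) + (-2)*(33) + (1) = 145 (same as recorded)
6. x = -3*(145) + (-2)*(-70) + (1) = -294 (agrees with the trace)
7. x = -3*(-294) + (-2)*(145) + (1) = 593 (no discrepancy)
8. x = -3*(593) + (-2)*(-294) + (1) = -1190 (the recorded entry deviates here)
Step 8 is the first one off; corrected, x = -1190.

step 8, x = -1190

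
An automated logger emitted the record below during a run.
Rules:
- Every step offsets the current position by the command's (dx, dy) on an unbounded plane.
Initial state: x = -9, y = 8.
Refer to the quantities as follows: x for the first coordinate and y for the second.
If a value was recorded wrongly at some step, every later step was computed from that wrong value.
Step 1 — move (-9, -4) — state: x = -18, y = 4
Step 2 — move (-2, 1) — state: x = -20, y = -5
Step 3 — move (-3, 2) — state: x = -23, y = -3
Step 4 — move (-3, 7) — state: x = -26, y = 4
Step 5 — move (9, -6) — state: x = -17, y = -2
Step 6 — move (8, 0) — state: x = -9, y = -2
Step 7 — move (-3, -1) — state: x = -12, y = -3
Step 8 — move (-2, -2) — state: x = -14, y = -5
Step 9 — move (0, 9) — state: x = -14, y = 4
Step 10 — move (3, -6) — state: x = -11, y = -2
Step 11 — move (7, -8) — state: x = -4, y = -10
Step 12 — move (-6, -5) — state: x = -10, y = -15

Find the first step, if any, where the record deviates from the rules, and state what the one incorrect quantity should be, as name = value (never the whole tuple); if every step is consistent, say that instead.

Recomputing the run from the initial state:
step 1: x = -18, y = 4
step 2: x = -20, y = 5
step 3: x = -23, y = 7
step 4: x = -26, y = 14
step 5: x = -17, y = 8
step 6: x = -9, y = 8
step 7: x = -12, y = 7
step 8: x = -14, y = 5
step 9: x = -14, y = 14
step 10: x = -11, y = 8
step 11: x = -4, y = 0
step 12: x = -10, y = -5
The first disagreement with the record is at step 2, where the value should be y = 5.

step 2, y = 5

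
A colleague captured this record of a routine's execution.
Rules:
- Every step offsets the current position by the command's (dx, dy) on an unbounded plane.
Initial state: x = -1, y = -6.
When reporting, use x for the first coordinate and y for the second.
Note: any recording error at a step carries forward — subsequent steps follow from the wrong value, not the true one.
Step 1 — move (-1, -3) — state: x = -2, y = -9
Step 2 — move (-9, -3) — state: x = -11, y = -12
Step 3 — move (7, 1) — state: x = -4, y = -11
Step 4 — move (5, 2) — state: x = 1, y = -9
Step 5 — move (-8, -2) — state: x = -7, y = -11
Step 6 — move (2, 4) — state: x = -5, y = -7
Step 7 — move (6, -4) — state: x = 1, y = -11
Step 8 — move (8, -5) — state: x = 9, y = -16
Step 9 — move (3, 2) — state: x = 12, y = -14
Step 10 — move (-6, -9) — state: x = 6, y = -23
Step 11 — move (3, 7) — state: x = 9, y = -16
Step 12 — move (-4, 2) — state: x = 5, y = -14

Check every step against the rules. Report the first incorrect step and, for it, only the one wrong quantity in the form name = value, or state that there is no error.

no error

1. x = -1 + (-1) = -2, y = -6 + (-3) = -9 (consistent with the record)
2. x = -2 + (-9) = -11, y = -9 + (-3) = -12 (agrees with the record)
3. x = -11 + (7) = -4, y = -12 + (1) = -11 (confirmed correct)
4. x = -4 + (5) = 1, y = -11 + (2) = -9 (same as recorded)
5. x = 1 + (-8) = -7, y = -9 + (-2) = -11 (consistent with the record)
6. x = -7 + (2) = -5, y = -11 + (4) = -7 (confirmed correct)
7. x = -5 + (6) = 1, y = -7 + (-4) = -11 (no discrepancy)
8. x = 1 + (8) = 9, y = -11 + (-5) = -16 (consistent with the record)
9. x = 9 + (3) = 12, y = -16 + (2) = -14 (agrees with the record)
10. x = 12 + (-6) = 6, y = -14 + (-9) = -23 (exactly as logged)
11. x = 6 + (3) = 9, y = -23 + (7) = -16 (confirmed correct)
12. x = 9 + (-4) = 5, y = -16 + (2) = -14 (agrees with the record)
The whole run recomputes cleanly — no discrepancies.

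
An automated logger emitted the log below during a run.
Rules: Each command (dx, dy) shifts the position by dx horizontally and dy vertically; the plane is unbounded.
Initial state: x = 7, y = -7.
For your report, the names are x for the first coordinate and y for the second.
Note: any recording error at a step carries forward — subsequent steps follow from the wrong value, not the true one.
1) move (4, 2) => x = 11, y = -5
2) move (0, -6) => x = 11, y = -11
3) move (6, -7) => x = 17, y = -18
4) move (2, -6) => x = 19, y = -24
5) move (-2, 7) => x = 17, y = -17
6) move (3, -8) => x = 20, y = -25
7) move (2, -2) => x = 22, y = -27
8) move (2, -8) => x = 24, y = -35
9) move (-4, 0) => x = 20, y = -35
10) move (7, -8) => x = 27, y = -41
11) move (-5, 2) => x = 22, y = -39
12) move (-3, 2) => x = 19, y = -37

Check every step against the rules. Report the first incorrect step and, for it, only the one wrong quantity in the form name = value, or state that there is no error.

step 10, y = -43

Recomputing the run from the initial state:
step 1: x = 11, y = -5
step 2: x = 11, y = -11
step 3: x = 17, y = -18
step 4: x = 19, y = -24
step 5: x = 17, y = -17
step 6: x = 20, y = -25
step 7: x = 22, y = -27
step 8: x = 24, y = -35
step 9: x = 20, y = -35
step 10: x = 27, y = -43
step 11: x = 22, y = -41
step 12: x = 19, y = -39
The first disagreement with the log is at step 10, where the value should be y = -43.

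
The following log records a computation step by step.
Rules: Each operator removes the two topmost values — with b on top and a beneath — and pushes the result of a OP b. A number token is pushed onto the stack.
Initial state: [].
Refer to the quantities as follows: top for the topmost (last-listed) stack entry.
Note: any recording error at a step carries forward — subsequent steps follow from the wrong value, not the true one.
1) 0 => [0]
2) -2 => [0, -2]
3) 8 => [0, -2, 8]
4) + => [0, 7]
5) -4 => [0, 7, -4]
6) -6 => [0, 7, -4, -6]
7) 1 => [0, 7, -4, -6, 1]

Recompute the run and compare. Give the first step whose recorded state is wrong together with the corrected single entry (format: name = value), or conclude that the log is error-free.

Step 1: push 0: top = 0 — matches.
Step 2: push -2: top = -2 — consistent with the log.
Step 3: push 8: top = 8 — agrees with the log.
Step 4: -2 + 8 = 6 — the log has a different value.
The earliest wrong entry is at step 4: it should read top = 6.

step 4, top = 6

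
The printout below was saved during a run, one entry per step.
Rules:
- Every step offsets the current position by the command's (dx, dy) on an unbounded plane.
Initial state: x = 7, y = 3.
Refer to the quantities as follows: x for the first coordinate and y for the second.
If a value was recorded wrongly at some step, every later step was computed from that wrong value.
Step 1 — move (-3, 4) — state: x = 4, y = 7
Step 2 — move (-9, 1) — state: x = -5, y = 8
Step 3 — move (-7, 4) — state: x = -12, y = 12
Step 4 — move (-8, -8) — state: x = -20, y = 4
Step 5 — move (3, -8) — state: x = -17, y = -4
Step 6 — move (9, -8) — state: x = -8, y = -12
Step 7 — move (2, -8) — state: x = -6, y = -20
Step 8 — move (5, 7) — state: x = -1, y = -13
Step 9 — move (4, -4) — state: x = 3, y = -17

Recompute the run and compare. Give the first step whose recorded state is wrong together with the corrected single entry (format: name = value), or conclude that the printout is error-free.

no error

1. x = 7 + (-3) = 4, y = 3 + (4) = 7 (in agreement)
2. x = 4 + (-9) = -5, y = 7 + (1) = 8 (checks out)
3. x = -5 + (-7) = -12, y = 8 + (4) = 12 (matches)
4. x = -12 + (-8) = -20, y = 12 + (-8) = 4 (checks out)
5. x = -20 + (3) = -17, y = 4 + (-8) = -4 (consistent with the printout)
6. x = -17 + (9) = -8, y = -4 + (-8) = -12 (consistent with the printout)
7. x = -8 + (2) = -6, y = -12 + (-8) = -20 (same as recorded)
8. x = -6 + (5) = -1, y = -20 + (7) = -13 (agrees with the printout)
9. x = -1 + (4) = 3, y = -13 + (-4) = -17 (agrees with the printout)
Each recorded entry agrees with the recomputation.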